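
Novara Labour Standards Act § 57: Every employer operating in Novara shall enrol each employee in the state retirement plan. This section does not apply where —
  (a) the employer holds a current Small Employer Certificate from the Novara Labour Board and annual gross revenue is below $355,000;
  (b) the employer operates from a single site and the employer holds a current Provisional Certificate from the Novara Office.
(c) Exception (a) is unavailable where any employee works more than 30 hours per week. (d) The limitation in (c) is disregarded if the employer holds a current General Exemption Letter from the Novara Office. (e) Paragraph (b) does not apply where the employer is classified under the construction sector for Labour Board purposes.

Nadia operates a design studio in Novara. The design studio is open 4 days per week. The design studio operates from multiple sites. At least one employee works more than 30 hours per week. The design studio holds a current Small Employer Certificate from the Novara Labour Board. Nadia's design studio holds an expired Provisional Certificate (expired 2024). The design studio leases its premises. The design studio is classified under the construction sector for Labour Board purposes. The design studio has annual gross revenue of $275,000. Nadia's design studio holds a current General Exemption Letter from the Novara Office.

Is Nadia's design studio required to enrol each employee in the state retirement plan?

No — exception (a) applies; Nadia's design studio is not required to enrol each employee in the state retirement plan.

Exception (a): a current Small Employer Certificate is held; annual gross revenue is $275,000, below the $355,000 limit — every condition holds. Under paragraphs (c)–(d): (c) applies (at least one employee exceeds 30 hours/week), but is displaced by (d): (d) operates against (c): a current General Exemption Letter is held. Exception (a) stands.
Exception (b) does not apply: the employer operates from multiple sites.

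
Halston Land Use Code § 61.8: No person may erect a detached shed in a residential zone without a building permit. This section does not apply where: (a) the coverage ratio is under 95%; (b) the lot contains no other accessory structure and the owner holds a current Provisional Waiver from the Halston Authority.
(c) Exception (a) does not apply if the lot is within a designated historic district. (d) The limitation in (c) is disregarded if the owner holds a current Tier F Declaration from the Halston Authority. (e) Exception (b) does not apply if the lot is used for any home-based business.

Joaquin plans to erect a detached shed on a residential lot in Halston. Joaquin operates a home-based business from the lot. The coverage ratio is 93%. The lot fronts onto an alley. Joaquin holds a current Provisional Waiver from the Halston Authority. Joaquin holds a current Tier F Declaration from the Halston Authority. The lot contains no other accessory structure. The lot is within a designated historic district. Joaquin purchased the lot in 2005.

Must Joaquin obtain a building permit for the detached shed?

All of (a)'s requirements are met (the coverage ratio is 93%, under the 95% limit). Applying paragraphs (c)–(d): (c) is engaged (the lot is in a historic district), but is itself disapplied by (d): (d) operates against (c): a current Tier F Declaration is held. Exception (a) stands.
Exception (b): the lot has no other accessory structure; a current Provisional Waiver is held — every condition holds. However, paragraph (e) must be considered: (e) operates against (b): a home-based business operates on the lot. Exception (b) does not apply.

No — exception (a) applies; Joaquin does not need a building permit.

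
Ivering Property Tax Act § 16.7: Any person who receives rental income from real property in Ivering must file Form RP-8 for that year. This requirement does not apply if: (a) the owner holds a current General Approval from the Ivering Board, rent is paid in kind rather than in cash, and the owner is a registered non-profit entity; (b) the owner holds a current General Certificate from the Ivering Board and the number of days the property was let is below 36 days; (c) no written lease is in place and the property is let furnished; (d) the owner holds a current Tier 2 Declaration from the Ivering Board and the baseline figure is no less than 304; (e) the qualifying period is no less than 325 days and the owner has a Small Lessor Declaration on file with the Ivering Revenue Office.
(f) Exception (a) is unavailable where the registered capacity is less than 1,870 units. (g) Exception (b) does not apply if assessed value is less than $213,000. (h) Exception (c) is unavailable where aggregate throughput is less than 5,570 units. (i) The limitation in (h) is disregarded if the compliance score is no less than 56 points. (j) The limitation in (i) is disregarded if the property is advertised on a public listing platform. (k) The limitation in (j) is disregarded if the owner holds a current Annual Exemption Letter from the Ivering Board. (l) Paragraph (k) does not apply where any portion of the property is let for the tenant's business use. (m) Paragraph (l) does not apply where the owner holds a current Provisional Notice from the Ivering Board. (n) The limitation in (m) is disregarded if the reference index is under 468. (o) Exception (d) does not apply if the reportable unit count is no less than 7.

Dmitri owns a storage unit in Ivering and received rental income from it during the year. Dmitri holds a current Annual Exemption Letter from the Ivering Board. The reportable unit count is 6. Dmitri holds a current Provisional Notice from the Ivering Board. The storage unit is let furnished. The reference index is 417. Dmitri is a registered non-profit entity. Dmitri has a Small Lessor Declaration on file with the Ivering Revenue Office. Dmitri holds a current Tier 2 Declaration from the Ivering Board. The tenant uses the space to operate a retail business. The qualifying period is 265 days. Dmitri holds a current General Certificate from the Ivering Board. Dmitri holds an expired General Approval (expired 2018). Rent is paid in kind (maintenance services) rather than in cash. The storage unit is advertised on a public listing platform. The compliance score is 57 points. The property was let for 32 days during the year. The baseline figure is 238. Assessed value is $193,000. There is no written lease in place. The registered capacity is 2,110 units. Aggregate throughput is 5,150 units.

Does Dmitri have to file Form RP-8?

Yes — Dmitri must file Form RP-8.

Exception (a) requires that the owner holds a current General Approval from the Ivering Board; but there is no General Approval in force, so (a) is unavailable.
Exception (b): a current General Certificate is held; the number of days the property was let is 32 days, below the 36 days limit — every condition holds. However, paragraph (g) must be considered: (g) operates against (b): assessed value is $193,000, less than the $213,000 limit. So (b) is unavailable.
Exception (c): there is no written lease; the property is let furnished — every condition holds. Turning to paragraphs (h)–(n): (h) operates against (c): aggregate throughput is 5,150 units, less than the 5,570 units limit. (i) would limit (h) — the compliance score is 57 points, meeting the 56 points threshold — but (j) sets (i) aside: (j) applies — the property is publicly advertised. (k) operates (a current Annual Exemption Letter is held), but yields to (l): (l) operates — the space is let for business use. (m) is triggered (a current Provisional Notice is held), but yields to (n): (n) operates against (m): the reference index is 417, under the 468 limit. (c) is therefore removed.
Exception (d) does not apply: the baseline figure is 238, short of 304.
Exception (e) fails — the qualifying period is 265 days, short of 325 days.
No exception is made out. Dmitri falls within the general rule.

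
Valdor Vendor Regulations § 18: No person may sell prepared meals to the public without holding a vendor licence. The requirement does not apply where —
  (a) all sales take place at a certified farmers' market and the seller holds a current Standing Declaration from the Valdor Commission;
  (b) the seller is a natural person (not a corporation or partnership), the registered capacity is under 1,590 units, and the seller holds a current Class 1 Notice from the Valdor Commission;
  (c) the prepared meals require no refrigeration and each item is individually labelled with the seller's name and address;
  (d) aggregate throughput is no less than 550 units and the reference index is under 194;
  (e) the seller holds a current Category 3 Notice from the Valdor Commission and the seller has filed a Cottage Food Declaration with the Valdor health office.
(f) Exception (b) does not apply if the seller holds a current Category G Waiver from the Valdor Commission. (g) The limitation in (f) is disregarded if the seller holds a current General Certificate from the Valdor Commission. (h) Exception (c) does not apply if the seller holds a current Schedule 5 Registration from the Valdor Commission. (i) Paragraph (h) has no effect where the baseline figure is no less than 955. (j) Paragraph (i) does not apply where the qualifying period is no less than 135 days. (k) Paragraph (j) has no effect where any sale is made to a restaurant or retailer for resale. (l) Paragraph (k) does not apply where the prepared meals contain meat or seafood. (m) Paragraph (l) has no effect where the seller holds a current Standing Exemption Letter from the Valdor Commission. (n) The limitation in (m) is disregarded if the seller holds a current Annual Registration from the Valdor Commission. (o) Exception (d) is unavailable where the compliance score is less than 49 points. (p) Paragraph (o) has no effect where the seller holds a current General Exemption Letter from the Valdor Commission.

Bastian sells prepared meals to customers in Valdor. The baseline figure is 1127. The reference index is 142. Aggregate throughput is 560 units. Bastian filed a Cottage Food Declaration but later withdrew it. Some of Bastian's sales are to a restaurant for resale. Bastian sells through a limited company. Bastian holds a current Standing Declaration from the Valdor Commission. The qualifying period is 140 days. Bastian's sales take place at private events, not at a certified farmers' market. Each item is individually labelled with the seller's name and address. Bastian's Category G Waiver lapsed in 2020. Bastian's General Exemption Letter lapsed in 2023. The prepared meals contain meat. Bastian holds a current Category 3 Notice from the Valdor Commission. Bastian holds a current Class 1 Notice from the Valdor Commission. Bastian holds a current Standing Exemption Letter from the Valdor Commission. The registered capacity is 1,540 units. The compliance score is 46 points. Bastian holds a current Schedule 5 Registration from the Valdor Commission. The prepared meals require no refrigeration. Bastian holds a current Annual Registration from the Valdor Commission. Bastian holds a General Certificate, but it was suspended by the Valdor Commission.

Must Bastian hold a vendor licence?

Yes — Bastian must hold a vendor licence.

Exception (a) does not apply: sales are at private events, not a certified farmers' market.
Exception (b) fails — the seller operates through a limited company.
Exception (c)'s conditions are all satisfied: the prepared meals are shelf-stable; items are individually labelled. But: (h) operates against (c): a current Schedule 5 Registration is held. (i) would limit (h) — the baseline figure is 1,127, meeting the 955 threshold — but (j) sets (i) aside: (j) applies — the qualifying period is 140 days, meeting the 135 days threshold. (k) would limit (j) — some sales are to a restaurant for resale — but (l) sets (k) aside: (l) is engaged — the prepared meals contain meat. (m) operates (a current Standing Exemption Letter is held), but is itself disapplied by (n): (n) operates — a current Annual Registration is held. Exception (c) does not apply.
All of (d)'s requirements are met (aggregate throughput is 560 units, meeting the 550 units threshold; the reference index is 142, under the 194 limit). Turning to paragraphs (o)–(p): (o) is triggered — the compliance score is 46 points, less than the 49 points limit. (p) does not operate here (the General Exemption Letter is not current), so (o) stands. Exception (d) does not apply.
Exception (e) fails — the Cottage Food Declaration was withdrawn.
No exception applies. The general rule governs.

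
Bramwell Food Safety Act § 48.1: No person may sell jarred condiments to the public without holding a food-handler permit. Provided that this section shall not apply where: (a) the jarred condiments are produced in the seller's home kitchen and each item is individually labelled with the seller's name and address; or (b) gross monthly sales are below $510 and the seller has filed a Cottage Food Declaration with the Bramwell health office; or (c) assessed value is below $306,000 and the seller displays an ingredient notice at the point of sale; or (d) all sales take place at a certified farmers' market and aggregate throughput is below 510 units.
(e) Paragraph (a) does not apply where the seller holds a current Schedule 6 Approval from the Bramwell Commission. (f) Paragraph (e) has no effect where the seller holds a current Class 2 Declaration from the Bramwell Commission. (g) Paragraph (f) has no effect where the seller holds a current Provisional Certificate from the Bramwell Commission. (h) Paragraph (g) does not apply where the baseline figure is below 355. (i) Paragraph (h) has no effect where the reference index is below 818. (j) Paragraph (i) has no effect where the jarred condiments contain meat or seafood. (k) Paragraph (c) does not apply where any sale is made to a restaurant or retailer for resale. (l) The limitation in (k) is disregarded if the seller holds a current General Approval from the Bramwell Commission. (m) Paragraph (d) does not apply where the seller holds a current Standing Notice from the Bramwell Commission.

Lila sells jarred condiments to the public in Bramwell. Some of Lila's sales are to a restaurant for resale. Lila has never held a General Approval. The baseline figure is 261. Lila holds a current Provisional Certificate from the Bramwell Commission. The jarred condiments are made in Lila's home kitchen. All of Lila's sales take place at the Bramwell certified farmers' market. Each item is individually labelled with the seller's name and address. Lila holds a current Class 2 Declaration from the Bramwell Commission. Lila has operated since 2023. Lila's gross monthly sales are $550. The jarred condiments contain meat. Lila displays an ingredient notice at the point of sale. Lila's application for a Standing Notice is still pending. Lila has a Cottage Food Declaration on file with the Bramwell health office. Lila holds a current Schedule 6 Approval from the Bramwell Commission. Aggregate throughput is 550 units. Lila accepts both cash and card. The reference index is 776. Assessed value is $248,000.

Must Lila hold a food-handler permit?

No — exception (a) applies; Lila is not required to hold a food-handler permit.

All of (a)'s requirements are met (the jarred condiments are home-kitchen produced; items are individually labelled). As to paragraphs (e)–(j): (e) applies (a current Schedule 6 Approval is held), but is set aside by (f): (f) applies — a current Class 2 Declaration is held. (g) would limit (f) — a current Provisional Certificate is held — but (h) sets (g) aside: (h) operates — the baseline figure is 261, below the 355 limit. (i) operates (the reference index is 776, below the 818 limit), but is displaced by (j): (j) is engaged — the jarred condiments contain meat. Exception (a) stands.
Exception (b) does not apply: gross monthly sales are $550, not below $510.
Exception (c): assessed value is $248,000, below the $306,000 limit; an ingredient notice is displayed — every condition holds. But: (k) operates — some sales are to a restaurant for resale. (l) does not operate here (the General Approval is not current), so (k) stands. (c) is therefore removed.
Exception (d) requires that aggregate throughput is below 510 units; but aggregate throughput is 550 units, not below 510 units, so (d) is unavailable.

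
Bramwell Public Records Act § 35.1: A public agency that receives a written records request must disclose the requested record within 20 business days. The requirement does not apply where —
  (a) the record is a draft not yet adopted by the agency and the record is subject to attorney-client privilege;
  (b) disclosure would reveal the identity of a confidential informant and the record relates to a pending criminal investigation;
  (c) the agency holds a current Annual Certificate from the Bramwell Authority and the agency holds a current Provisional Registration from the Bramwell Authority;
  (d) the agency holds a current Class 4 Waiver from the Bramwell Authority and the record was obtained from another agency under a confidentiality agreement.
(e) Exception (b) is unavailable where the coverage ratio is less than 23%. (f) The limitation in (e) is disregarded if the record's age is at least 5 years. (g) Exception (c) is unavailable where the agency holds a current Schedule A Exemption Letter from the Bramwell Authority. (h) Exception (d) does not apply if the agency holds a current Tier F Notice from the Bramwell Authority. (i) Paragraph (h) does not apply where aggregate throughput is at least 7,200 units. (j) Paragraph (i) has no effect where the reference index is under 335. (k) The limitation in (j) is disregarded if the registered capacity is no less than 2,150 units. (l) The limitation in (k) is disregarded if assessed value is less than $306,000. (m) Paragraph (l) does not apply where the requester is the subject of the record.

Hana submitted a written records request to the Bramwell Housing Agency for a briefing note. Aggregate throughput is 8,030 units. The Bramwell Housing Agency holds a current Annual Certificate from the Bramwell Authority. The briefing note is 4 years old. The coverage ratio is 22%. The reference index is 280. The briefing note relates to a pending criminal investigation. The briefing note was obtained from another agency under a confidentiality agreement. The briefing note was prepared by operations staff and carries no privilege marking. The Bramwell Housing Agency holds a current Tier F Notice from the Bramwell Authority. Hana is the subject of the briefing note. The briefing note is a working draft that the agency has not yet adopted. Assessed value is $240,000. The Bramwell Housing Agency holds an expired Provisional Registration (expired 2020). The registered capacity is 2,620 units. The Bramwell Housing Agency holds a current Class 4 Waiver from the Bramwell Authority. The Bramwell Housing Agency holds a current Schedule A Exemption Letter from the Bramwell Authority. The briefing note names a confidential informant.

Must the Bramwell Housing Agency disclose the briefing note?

No — exception (d) applies; the Bramwell Housing Agency is not required to disclose the briefing note.

Exception (a) does not apply: the briefing note carries no privilege marking.
Exception (b): the briefing note names a confidential informant; the briefing note relates to a pending investigation — every condition holds. But applying paragraphs (e)–(f): (e) operates — the coverage ratio is 22%, less than the 23% limit. (f), which would lift (e), is not engaged — the record's age is 4 years, short of 5 years. Exception (b) does not apply.
Exception (c) fails — there is no Provisional Registration in force.
Exception (d) is satisfied on its face — a current Class 4 Waiver is held; the briefing note was obtained under a confidentiality agreement. As to paragraphs (h)–(m): (h) would limit (d) — a current Tier F Notice is held — but (i) sets (h) aside: (i) operates against (h): aggregate throughput is 8,030 units, meeting the 7,200 units threshold. (j) is triggered (the reference index is 280, under the 335 limit), but is set aside by (k): (k) applies — the registered capacity is 2,620 units, meeting the 2,150 units threshold. (l) operates (assessed value is $240,000, less than the $306,000 limit), but is itself disapplied by (m): (m) is engaged — Hana is the subject of the briefing note. (d) remains available.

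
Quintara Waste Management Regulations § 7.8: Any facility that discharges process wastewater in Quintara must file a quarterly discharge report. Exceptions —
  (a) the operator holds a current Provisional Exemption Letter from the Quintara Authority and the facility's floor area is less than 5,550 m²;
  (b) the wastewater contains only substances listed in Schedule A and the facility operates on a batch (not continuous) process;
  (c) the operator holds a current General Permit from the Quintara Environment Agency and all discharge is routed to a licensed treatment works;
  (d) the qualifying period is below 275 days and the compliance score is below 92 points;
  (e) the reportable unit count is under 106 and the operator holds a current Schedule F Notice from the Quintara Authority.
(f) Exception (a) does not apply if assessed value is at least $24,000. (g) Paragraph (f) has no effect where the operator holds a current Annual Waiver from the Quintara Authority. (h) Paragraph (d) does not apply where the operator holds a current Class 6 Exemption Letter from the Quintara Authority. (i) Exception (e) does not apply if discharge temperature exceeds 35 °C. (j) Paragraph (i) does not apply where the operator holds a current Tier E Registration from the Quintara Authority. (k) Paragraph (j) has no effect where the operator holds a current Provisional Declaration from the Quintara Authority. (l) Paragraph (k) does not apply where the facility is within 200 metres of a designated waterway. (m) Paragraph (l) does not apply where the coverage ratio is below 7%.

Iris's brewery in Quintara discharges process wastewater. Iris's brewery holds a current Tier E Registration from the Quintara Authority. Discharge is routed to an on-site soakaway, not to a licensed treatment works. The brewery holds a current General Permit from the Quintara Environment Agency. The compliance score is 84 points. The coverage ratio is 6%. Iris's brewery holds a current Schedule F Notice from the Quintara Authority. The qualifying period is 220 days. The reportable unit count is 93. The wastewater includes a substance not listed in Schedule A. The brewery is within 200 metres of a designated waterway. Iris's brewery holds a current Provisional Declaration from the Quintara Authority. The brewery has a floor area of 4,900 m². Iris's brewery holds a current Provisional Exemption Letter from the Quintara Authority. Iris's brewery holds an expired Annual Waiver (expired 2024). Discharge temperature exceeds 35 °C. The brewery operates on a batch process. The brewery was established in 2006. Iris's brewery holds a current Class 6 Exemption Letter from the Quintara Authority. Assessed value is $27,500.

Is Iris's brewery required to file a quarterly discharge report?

Yes — Iris's brewery must file a quarterly discharge report.

Exception (a)'s conditions are all satisfied: a current Provisional Exemption Letter is held; the facility's floor area is 4,900 m², less than the 5,550 m² limit. However, paragraphs (f)–(g) must be considered: (f) operates against (a): assessed value is $27,500, meeting the $24,000 threshold. (g) does not operate here (the Annual Waiver is not current), so (f) stands. Exception (a) does not apply.
Exception (b) requires that the wastewater contains only substances listed in Schedule A; but the wastewater includes a non-Schedule-A substance, so (b) is unavailable.
Exception (c) does not apply: discharge is not routed to a licensed treatment works.
Exception (d): the qualifying period is 220 days, below the 275 days limit; the compliance score is 84 points, below the 92 points limit — every condition holds. But applying paragraph (h): (h) operates against (d): a current Class 6 Exemption Letter is held. Exception (d) does not apply.
All of (e)'s requirements are met (the reportable unit count is 93, under the 106 limit; a current Schedule F Notice is held). Turning to paragraphs (i)–(m): (i) is triggered — discharge temperature exceeds 35 °C. (j) operates (a current Tier E Registration is held), but is set aside by (k): (k) is engaged — a current Provisional Declaration is held. (l) would limit (k) — the brewery is within 200 m of a designated waterway — but (m) sets (l) aside: (m) is triggered — the coverage ratio is 6%, below the 7% limit. Exception (e) does not apply.
Every exception is unavailable, so the rule governs.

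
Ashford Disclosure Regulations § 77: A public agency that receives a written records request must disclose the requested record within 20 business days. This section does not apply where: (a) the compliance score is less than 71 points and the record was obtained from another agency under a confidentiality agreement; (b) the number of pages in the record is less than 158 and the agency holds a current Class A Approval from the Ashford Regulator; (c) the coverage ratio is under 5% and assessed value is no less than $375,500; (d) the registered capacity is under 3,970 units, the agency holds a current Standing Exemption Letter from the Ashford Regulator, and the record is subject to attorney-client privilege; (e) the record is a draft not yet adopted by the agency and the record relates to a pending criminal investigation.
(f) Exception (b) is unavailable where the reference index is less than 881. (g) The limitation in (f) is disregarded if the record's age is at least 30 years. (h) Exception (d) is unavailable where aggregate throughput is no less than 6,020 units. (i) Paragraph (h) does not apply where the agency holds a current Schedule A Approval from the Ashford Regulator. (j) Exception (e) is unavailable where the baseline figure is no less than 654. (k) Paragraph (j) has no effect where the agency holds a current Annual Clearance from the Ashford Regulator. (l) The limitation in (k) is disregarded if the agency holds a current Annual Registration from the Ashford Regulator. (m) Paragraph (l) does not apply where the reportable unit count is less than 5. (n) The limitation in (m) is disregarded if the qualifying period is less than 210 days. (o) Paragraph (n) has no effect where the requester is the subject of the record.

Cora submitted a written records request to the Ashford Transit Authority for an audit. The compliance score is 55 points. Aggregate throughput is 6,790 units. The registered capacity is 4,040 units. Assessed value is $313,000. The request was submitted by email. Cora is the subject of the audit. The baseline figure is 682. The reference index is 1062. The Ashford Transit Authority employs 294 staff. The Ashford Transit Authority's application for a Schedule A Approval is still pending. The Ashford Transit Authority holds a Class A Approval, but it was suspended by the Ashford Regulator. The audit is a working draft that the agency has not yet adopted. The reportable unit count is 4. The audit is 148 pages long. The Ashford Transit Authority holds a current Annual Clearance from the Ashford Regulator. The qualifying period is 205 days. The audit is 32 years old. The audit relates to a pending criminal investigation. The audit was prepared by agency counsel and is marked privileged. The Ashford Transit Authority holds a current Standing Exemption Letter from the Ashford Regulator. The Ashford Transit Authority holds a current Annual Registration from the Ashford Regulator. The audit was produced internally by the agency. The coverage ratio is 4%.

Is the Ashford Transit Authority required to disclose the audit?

No — exception (e) applies; the Ashford Transit Authority is not required to disclose the audit.

Exception (a) requires that the record was obtained from another agency under a confidentiality agreement; but the audit was produced internally, so (a) is unavailable.
Exception (b) does not apply: the Class A Approval is not current.
Exception (c) requires that assessed value is no less than $375,500; but assessed value is $313,000, short of $375,500, so (c) is unavailable.
Exception (d) requires that the registered capacity is under 3,970 units; but the registered capacity is 4,040 units, not under 3,970 units, so (d) is unavailable.
Exception (e): the audit is an unadopted draft; the audit relates to a pending investigation — every condition holds. Considering the limiting provisions: (j) would limit (e) — the baseline figure is 682, meeting the 654 threshold — but (k) sets (j) aside: (k) operates — a current Annual Clearance is held. (l) would limit (k) — a current Annual Registration is held — but (m) sets (l) aside: (m) applies — the reportable unit count is 4, less than the 5 limit. (n) would limit (m) — the qualifying period is 205 days, less than the 210 days limit — but (o) sets (n) aside: (o) is engaged — Cora is the subject of the audit. (e) remains available.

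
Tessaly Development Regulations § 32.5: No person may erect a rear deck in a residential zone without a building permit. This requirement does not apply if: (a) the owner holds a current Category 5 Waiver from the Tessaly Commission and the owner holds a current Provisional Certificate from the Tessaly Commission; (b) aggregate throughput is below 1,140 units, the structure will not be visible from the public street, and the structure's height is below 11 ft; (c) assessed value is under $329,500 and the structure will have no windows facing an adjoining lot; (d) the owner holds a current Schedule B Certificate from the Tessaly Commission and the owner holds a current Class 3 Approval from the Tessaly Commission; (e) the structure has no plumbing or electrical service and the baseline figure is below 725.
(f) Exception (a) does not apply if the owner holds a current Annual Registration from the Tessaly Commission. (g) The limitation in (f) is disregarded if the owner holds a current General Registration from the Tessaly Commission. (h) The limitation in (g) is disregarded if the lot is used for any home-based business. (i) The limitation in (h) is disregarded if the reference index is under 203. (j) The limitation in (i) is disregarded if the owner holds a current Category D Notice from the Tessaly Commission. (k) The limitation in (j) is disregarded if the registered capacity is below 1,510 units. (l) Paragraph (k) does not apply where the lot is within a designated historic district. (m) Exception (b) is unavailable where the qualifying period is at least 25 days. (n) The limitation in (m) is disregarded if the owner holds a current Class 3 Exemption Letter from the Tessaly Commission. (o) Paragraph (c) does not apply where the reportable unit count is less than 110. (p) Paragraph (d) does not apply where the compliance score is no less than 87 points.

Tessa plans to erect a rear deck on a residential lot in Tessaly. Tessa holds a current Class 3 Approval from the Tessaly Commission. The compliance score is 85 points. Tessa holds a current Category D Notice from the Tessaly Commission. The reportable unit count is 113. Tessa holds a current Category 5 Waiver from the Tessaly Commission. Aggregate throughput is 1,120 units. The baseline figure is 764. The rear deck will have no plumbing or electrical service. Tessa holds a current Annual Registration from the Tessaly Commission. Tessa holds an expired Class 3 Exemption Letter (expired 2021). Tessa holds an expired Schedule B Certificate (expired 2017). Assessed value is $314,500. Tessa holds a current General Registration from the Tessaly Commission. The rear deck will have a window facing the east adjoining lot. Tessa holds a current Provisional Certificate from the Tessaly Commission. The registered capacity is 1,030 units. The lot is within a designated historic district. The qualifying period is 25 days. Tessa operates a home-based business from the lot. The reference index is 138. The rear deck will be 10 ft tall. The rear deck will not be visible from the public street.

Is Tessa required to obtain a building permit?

Exception (a) is satisfied on its face — a current Category 5 Waiver is held; a current Provisional Certificate is held. But: (f) operates — a current Annual Registration is held. (g) is triggered (a current General Registration is held), but is overridden by (h): (h) is engaged — a home-based business operates on the lot. (i) would limit (h) — the reference index is 138, under the 203 limit — but (j) sets (i) aside: (j) operates against (i): a current Category D Notice is held. (k) is triggered (the registered capacity is 1,030 units, below the 1,510 units limit), but is overridden by (l): (l) operates against (k): the lot is in a historic district. Exception (a) does not apply.
Exception (b): aggregate throughput is 1,120 units, below the 1,140 units limit; the structure will not be visible from the street; the structure's height is 10 ft, below the 11 ft limit — every condition holds. But: (m) applies — the qualifying period is 25 days, meeting the 25 days threshold. (n), which would lift (m), is not triggered — there is no Class 3 Exemption Letter in force. So (b) is unavailable.
Exception (c) requires that the structure will have no windows facing an adjoining lot; but a window faces an adjoining lot, so (c) is unavailable.
Exception (d) does not apply: no current Schedule B Certificate is held.
Exception (e) requires that the baseline figure is below 725; but the baseline figure is 764, not below 725, so (e) is unavailable.
No exception is made out. Tessa falls within the general rule.

Yes — Tessa must obtain a building permit.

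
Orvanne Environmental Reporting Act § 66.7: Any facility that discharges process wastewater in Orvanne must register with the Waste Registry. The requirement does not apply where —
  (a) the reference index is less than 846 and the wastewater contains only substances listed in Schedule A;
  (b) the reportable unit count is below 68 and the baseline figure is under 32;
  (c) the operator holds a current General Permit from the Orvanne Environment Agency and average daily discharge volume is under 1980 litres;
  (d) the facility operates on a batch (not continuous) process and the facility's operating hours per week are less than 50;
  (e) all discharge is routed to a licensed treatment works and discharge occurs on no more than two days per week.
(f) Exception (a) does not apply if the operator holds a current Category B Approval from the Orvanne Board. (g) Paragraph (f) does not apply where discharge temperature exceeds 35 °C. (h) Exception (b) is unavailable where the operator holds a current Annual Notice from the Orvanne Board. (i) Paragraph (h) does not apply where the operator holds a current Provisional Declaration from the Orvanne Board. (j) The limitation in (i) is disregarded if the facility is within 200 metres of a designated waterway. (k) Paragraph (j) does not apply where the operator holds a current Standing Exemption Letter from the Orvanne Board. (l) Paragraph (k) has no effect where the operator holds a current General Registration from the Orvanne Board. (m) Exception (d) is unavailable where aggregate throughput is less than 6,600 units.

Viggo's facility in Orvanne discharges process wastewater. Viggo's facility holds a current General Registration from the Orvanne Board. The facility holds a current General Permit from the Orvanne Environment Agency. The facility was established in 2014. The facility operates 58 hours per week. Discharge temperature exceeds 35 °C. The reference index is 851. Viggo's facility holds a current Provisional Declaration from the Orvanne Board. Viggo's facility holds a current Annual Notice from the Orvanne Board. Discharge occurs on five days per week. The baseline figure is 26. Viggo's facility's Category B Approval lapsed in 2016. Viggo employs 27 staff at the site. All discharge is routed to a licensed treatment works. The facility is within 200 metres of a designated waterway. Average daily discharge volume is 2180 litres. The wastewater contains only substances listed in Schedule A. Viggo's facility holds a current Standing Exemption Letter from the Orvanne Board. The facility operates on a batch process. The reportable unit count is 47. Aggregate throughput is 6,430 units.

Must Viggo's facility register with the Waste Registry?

Exception (a) does not apply: the reference index is 851, not less than 846.
Exception (b) is satisfied on its face — the reportable unit count is 47, below the 68 limit; the baseline figure is 26, under the 32 limit. But: (h) is engaged — a current Annual Notice is held. (i) would limit (h) — a current Provisional Declaration is held — but (j) sets (i) aside: (j) applies — the facility is within 200 m of a designated waterway. (k) would limit (j) — a current Standing Exemption Letter is held — but (l) sets (k) aside: (l) operates — a current General Registration is held. Exception (b) does not apply.
Exception (c) does not apply: average daily discharge volume is 2180 litres, not under 1980 litres.
Exception (d) does not apply: the facility's operating hours per week are 58, not less than 50.
Exception (e) does not apply: discharge occurs on five days per week.
None of the exceptions is available; § 66.7 applies in full.

Yes — Viggo's facility must register with the Waste Registry.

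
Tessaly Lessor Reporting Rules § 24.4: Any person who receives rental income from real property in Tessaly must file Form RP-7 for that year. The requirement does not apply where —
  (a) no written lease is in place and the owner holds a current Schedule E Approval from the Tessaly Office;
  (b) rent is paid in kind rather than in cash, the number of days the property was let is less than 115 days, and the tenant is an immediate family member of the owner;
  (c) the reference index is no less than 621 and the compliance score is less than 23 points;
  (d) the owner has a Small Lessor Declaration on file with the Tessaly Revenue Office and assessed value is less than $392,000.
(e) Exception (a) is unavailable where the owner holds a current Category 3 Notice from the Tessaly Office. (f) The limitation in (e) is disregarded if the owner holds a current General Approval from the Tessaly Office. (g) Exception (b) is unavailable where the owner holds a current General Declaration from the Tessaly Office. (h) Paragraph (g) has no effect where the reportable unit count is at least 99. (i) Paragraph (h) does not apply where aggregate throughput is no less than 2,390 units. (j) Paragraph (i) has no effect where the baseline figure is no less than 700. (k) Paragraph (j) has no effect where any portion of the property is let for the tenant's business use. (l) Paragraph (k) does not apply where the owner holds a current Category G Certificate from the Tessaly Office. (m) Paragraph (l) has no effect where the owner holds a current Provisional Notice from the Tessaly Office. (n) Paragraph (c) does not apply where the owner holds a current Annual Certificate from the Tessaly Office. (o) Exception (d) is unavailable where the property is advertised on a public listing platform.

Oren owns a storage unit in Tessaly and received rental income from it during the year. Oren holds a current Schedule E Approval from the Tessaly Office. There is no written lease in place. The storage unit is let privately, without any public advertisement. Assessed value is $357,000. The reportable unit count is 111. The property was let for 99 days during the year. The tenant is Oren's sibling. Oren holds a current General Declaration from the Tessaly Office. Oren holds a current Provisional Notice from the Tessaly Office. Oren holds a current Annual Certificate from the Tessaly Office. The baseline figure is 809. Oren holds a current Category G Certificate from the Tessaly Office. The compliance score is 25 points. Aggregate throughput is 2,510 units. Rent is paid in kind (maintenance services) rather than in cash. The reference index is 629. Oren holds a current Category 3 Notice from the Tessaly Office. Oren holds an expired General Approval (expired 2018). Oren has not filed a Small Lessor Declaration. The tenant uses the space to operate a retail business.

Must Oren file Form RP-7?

Yes — Oren must file Form RP-7.

Exception (a) is satisfied on its face — there is no written lease; a current Schedule E Approval is held. But applying paragraphs (e)–(f): (e) operates against (a): a current Category 3 Notice is held. (f) is not triggered (no current General Approval is held), so (e) stands. (a) is therefore removed.
Exception (b) is satisfied on its face — rent is paid in kind; the number of days the property was let is 99 days, less than the 115 days limit; the tenant is an immediate family member. However, paragraphs (g)–(m) must be considered: (g) operates against (b): a current General Declaration is held. (h) operates (the reportable unit count is 111, meeting the 99 threshold), but is itself disapplied by (i): (i) operates against (h): aggregate throughput is 2,510 units, meeting the 2,390 units threshold. (j) would limit (i) — the baseline figure is 809, meeting the 700 threshold — but (k) sets (j) aside: (k) operates against (j): the space is let for business use. (l) is engaged (a current Category G Certificate is held), but is overridden by (m): (m) operates against (l): a current Provisional Notice is held. (b) is therefore removed.
Exception (c) fails — the compliance score is 25 points, not less than 23 points.
Exception (d) fails — no Small Lessor Declaration is on file.
No exception is made out. Oren falls within the general rule.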